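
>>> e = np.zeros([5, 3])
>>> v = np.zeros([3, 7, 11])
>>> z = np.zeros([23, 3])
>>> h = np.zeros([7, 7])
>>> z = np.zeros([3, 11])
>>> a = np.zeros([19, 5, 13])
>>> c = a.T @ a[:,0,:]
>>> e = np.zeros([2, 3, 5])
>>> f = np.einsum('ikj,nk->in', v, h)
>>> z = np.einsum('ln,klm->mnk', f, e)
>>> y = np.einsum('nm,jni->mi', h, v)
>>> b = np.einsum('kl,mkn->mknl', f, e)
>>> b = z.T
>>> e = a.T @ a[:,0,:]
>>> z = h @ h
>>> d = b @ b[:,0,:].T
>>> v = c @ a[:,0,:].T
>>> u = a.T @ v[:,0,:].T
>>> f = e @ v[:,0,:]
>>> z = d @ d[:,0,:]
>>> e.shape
(13, 5, 13)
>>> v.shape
(13, 5, 19)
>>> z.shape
(2, 7, 2)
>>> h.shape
(7, 7)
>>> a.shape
(19, 5, 13)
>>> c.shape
(13, 5, 13)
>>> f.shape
(13, 5, 19)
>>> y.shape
(7, 11)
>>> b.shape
(2, 7, 5)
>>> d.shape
(2, 7, 2)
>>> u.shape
(13, 5, 13)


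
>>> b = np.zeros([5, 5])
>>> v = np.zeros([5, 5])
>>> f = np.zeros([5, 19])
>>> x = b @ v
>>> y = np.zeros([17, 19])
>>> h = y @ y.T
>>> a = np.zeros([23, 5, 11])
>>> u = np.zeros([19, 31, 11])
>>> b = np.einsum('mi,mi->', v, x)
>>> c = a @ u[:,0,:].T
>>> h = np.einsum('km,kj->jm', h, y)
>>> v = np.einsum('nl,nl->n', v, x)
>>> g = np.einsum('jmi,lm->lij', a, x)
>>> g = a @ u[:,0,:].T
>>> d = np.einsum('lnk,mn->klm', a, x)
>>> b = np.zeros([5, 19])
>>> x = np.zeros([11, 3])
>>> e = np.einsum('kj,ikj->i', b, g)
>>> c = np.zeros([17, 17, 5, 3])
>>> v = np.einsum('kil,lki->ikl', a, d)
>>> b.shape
(5, 19)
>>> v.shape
(5, 23, 11)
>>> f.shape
(5, 19)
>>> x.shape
(11, 3)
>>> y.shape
(17, 19)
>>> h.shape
(19, 17)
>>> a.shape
(23, 5, 11)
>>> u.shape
(19, 31, 11)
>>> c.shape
(17, 17, 5, 3)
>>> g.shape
(23, 5, 19)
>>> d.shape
(11, 23, 5)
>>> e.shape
(23,)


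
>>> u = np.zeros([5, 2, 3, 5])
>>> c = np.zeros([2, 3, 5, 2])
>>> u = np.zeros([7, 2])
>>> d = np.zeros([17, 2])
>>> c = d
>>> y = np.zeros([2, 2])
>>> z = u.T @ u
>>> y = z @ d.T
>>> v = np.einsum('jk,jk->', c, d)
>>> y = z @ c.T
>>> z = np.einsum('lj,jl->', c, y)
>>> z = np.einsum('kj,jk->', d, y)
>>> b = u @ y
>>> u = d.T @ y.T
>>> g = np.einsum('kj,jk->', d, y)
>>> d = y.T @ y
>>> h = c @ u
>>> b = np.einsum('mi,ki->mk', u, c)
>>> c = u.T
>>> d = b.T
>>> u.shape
(2, 2)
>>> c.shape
(2, 2)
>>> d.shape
(17, 2)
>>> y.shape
(2, 17)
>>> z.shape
()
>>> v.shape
()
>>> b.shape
(2, 17)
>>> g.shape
()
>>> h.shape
(17, 2)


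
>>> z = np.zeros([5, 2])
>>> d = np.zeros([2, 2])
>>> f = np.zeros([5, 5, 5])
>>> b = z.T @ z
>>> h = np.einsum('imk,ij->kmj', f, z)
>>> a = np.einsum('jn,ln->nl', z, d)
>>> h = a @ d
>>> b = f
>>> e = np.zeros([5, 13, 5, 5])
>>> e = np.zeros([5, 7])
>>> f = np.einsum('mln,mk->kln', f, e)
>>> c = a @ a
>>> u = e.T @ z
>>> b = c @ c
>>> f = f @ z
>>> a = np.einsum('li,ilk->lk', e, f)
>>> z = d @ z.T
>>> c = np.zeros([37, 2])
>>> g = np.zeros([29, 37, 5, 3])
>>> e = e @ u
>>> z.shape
(2, 5)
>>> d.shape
(2, 2)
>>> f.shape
(7, 5, 2)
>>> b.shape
(2, 2)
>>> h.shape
(2, 2)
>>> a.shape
(5, 2)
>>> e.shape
(5, 2)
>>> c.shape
(37, 2)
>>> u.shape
(7, 2)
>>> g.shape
(29, 37, 5, 3)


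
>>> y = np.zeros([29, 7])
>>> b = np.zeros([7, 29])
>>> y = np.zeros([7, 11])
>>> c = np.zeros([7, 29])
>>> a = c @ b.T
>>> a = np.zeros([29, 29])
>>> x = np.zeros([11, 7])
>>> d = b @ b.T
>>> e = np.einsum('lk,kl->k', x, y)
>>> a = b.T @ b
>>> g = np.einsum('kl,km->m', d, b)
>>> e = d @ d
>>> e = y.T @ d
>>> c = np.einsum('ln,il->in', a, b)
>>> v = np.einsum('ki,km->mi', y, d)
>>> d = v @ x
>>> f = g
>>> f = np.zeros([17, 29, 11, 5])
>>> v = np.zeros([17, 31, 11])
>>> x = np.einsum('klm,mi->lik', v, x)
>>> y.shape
(7, 11)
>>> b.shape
(7, 29)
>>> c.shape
(7, 29)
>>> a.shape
(29, 29)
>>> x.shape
(31, 7, 17)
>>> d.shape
(7, 7)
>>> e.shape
(11, 7)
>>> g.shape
(29,)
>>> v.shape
(17, 31, 11)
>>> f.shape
(17, 29, 11, 5)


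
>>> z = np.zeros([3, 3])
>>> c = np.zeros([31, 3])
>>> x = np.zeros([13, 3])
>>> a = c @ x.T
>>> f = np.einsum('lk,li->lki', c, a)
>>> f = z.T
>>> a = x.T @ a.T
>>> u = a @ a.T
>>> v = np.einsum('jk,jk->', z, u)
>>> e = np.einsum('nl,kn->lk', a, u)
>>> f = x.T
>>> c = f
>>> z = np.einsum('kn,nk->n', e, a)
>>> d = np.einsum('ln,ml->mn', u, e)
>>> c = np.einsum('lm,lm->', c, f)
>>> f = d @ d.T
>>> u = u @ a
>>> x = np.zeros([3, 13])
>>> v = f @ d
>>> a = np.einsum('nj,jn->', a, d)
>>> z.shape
(3,)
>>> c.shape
()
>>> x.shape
(3, 13)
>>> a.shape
()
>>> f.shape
(31, 31)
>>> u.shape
(3, 31)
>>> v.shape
(31, 3)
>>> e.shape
(31, 3)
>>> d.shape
(31, 3)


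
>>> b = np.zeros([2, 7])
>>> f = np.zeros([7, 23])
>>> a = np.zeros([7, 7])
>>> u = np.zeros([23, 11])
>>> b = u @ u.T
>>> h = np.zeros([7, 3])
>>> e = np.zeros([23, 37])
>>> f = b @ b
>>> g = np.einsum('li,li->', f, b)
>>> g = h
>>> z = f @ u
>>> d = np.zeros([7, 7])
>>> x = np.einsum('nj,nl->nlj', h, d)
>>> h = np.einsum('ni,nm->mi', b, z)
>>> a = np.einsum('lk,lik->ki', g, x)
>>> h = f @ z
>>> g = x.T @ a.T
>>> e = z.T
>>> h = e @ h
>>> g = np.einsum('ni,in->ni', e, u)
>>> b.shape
(23, 23)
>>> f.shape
(23, 23)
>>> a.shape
(3, 7)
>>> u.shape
(23, 11)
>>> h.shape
(11, 11)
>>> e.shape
(11, 23)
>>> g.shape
(11, 23)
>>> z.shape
(23, 11)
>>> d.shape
(7, 7)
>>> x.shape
(7, 7, 3)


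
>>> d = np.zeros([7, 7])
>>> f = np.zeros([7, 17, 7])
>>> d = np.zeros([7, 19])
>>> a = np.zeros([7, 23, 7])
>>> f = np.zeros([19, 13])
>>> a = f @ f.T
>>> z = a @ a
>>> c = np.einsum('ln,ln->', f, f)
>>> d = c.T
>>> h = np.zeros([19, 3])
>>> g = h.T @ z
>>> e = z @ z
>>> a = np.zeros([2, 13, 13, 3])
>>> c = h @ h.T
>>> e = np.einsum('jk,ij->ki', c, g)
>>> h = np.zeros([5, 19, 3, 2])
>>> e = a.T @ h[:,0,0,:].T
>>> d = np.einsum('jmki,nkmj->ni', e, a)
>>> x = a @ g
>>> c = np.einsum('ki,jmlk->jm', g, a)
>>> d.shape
(2, 5)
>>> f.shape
(19, 13)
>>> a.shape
(2, 13, 13, 3)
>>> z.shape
(19, 19)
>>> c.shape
(2, 13)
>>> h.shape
(5, 19, 3, 2)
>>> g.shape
(3, 19)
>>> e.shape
(3, 13, 13, 5)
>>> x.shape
(2, 13, 13, 19)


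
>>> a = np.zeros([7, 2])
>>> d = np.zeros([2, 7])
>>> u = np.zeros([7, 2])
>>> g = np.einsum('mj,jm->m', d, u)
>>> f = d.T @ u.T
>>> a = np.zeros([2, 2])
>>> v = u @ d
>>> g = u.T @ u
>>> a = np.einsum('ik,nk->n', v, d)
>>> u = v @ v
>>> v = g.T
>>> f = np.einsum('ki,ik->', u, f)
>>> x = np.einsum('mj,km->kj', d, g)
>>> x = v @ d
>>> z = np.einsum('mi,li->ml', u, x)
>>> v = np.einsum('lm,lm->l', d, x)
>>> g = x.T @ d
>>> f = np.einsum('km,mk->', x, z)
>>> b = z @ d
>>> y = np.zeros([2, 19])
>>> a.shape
(2,)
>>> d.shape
(2, 7)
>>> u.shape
(7, 7)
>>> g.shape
(7, 7)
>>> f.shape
()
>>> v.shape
(2,)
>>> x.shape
(2, 7)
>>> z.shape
(7, 2)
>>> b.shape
(7, 7)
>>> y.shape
(2, 19)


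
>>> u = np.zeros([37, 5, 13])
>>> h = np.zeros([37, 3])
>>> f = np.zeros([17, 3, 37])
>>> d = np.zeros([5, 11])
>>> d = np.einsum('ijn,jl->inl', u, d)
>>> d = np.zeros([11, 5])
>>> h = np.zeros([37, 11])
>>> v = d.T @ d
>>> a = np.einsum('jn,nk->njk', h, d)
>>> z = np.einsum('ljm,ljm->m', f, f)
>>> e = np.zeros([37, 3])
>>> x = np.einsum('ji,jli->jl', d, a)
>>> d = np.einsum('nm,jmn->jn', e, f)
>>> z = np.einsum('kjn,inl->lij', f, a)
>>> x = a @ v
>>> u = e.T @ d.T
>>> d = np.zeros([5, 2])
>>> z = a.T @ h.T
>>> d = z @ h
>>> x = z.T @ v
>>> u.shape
(3, 17)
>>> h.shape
(37, 11)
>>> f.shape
(17, 3, 37)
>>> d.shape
(5, 37, 11)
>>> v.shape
(5, 5)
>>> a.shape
(11, 37, 5)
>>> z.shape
(5, 37, 37)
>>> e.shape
(37, 3)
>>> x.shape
(37, 37, 5)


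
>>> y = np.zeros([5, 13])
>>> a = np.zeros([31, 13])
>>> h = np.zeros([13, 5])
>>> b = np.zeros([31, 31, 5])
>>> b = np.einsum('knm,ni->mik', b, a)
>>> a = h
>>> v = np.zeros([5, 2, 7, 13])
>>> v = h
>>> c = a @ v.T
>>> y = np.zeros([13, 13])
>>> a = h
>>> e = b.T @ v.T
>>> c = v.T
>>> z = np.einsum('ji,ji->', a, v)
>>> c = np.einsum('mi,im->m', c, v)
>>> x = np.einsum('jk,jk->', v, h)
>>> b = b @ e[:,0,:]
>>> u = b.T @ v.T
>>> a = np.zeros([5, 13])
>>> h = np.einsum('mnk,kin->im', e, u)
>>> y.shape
(13, 13)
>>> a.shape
(5, 13)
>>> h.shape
(13, 31)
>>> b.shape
(5, 13, 13)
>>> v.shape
(13, 5)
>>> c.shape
(5,)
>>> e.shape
(31, 13, 13)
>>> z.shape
()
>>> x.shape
()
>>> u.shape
(13, 13, 13)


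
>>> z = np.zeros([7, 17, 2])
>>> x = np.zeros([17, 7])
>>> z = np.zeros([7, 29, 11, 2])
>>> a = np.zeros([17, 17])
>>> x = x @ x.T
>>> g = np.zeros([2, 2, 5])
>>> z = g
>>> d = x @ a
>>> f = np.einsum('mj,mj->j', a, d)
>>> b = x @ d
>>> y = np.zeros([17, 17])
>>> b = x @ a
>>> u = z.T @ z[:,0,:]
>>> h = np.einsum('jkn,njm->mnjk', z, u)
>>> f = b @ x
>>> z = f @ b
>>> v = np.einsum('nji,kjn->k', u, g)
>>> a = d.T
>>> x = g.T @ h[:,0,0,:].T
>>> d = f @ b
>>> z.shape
(17, 17)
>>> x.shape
(5, 2, 5)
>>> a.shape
(17, 17)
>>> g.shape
(2, 2, 5)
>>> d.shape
(17, 17)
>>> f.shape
(17, 17)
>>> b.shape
(17, 17)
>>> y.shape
(17, 17)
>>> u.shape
(5, 2, 5)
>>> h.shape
(5, 5, 2, 2)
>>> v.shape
(2,)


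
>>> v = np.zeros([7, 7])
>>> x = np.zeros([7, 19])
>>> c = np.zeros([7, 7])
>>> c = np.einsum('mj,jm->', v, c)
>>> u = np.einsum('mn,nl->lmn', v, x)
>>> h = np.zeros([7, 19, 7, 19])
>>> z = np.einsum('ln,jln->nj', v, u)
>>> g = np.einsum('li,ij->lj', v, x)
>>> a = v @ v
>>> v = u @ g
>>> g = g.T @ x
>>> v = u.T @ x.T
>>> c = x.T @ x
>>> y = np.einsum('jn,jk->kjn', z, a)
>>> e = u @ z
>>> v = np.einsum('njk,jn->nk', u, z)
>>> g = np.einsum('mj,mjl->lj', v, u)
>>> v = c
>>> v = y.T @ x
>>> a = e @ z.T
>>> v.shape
(19, 7, 19)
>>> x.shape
(7, 19)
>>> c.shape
(19, 19)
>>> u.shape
(19, 7, 7)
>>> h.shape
(7, 19, 7, 19)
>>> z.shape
(7, 19)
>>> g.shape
(7, 7)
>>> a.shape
(19, 7, 7)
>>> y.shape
(7, 7, 19)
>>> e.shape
(19, 7, 19)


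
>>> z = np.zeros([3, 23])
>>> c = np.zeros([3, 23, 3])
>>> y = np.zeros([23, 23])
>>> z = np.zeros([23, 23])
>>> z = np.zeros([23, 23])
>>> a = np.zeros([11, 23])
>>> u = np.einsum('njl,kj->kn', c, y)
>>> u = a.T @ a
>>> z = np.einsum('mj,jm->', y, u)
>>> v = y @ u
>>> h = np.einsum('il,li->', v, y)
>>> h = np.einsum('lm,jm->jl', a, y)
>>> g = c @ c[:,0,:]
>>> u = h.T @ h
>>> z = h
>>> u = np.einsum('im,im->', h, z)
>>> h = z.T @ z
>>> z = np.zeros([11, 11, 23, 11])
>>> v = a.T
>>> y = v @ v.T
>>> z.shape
(11, 11, 23, 11)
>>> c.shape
(3, 23, 3)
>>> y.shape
(23, 23)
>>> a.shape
(11, 23)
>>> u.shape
()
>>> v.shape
(23, 11)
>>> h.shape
(11, 11)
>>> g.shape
(3, 23, 3)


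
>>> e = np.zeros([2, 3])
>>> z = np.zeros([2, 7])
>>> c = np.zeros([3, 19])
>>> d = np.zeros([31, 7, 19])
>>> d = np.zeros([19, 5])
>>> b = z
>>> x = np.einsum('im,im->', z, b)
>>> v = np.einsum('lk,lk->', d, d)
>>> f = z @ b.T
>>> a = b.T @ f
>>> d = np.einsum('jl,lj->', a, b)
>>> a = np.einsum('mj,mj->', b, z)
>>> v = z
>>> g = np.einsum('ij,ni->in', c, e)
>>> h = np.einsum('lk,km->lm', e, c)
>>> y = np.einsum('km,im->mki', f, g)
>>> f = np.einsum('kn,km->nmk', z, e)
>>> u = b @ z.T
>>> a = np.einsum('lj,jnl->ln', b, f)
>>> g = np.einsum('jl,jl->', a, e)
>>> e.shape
(2, 3)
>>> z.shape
(2, 7)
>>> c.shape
(3, 19)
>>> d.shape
()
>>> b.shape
(2, 7)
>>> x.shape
()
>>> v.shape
(2, 7)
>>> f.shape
(7, 3, 2)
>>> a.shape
(2, 3)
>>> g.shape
()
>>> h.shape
(2, 19)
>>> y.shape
(2, 2, 3)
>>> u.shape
(2, 2)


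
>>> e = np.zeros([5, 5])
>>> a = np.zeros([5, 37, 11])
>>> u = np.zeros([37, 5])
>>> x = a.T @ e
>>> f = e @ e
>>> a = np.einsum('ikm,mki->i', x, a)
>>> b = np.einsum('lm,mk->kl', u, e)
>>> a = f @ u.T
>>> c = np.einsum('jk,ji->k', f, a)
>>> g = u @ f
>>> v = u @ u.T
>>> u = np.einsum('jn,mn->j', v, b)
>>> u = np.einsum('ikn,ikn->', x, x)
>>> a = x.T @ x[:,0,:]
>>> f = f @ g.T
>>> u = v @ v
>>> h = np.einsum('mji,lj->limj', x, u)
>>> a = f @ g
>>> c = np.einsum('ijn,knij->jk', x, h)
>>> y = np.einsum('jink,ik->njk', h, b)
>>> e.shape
(5, 5)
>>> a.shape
(5, 5)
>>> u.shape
(37, 37)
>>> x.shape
(11, 37, 5)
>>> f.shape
(5, 37)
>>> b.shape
(5, 37)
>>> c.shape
(37, 37)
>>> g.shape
(37, 5)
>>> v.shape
(37, 37)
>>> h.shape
(37, 5, 11, 37)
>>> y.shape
(11, 37, 37)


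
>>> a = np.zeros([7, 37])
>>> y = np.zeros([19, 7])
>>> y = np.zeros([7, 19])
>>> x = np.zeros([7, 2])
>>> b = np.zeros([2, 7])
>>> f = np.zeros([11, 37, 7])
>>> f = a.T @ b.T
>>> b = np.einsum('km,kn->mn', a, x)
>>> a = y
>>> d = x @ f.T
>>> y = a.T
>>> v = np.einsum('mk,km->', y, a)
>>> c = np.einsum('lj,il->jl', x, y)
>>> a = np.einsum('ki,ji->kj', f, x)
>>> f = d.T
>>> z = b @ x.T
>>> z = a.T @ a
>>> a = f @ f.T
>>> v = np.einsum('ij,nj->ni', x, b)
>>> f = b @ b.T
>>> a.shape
(37, 37)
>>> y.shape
(19, 7)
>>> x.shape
(7, 2)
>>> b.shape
(37, 2)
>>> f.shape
(37, 37)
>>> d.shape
(7, 37)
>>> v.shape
(37, 7)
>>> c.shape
(2, 7)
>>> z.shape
(7, 7)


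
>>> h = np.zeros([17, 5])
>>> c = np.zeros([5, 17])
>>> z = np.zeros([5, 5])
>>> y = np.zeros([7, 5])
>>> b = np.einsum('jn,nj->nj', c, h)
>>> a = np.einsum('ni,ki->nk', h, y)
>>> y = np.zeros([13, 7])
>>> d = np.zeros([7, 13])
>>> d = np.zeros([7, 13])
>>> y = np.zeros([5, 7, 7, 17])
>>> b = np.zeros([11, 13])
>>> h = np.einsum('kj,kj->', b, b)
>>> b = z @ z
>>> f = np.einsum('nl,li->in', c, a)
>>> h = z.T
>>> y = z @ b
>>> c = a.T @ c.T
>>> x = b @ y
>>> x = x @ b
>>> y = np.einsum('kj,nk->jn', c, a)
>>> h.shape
(5, 5)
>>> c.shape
(7, 5)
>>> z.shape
(5, 5)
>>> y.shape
(5, 17)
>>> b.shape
(5, 5)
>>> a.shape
(17, 7)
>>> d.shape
(7, 13)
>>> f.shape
(7, 5)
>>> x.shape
(5, 5)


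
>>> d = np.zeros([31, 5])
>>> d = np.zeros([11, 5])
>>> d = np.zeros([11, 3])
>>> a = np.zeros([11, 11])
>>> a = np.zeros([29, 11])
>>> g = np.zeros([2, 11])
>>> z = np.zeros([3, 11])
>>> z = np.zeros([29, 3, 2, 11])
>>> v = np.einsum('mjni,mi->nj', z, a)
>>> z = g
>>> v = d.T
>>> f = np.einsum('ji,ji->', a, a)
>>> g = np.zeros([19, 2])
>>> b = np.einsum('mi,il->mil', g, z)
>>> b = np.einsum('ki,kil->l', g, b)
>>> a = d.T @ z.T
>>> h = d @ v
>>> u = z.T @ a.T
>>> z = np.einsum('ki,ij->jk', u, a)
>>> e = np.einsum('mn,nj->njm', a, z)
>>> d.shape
(11, 3)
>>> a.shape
(3, 2)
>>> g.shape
(19, 2)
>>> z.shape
(2, 11)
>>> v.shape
(3, 11)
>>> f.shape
()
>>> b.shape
(11,)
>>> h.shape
(11, 11)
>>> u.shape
(11, 3)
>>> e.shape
(2, 11, 3)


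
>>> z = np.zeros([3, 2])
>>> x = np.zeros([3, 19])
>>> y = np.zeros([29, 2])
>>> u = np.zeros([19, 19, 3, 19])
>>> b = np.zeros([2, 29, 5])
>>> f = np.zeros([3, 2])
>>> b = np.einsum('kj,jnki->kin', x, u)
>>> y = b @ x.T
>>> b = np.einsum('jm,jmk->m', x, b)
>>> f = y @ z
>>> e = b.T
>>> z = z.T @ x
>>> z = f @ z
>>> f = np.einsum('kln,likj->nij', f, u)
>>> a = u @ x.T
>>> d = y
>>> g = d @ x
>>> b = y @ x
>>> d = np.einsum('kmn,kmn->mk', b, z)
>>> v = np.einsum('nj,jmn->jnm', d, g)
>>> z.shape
(3, 19, 19)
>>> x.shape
(3, 19)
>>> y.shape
(3, 19, 3)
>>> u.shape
(19, 19, 3, 19)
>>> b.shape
(3, 19, 19)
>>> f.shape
(2, 19, 19)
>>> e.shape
(19,)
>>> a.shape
(19, 19, 3, 3)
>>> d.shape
(19, 3)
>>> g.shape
(3, 19, 19)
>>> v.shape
(3, 19, 19)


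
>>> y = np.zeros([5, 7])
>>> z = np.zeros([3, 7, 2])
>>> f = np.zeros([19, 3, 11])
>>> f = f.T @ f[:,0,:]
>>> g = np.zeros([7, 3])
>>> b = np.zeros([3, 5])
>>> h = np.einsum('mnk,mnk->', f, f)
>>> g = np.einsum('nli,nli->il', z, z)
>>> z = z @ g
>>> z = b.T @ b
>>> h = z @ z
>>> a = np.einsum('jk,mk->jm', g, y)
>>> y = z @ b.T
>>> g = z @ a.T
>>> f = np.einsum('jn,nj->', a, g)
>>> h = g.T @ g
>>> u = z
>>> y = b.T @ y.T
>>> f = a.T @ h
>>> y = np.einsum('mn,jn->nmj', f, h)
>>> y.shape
(2, 5, 2)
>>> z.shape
(5, 5)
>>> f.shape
(5, 2)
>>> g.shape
(5, 2)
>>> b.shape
(3, 5)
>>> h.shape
(2, 2)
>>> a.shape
(2, 5)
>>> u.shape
(5, 5)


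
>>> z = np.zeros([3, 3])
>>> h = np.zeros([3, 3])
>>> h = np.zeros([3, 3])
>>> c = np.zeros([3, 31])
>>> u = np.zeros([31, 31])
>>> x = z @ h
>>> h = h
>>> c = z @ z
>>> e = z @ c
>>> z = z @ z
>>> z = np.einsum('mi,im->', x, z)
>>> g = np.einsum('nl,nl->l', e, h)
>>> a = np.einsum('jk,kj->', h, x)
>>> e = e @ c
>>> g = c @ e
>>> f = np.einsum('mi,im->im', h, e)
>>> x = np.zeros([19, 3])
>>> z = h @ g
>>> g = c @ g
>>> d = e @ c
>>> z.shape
(3, 3)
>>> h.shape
(3, 3)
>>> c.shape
(3, 3)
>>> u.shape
(31, 31)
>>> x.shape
(19, 3)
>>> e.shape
(3, 3)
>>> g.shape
(3, 3)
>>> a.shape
()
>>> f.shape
(3, 3)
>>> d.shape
(3, 3)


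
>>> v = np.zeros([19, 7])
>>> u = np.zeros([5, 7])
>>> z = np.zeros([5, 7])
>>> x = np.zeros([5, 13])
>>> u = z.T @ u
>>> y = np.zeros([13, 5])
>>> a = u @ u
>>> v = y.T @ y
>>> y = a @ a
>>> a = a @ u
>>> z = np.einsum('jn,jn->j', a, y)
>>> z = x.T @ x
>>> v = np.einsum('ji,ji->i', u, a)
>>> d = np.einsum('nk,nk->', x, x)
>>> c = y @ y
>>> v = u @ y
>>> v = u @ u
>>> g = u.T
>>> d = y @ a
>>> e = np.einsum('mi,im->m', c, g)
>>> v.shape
(7, 7)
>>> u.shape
(7, 7)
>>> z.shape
(13, 13)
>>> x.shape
(5, 13)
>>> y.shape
(7, 7)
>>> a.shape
(7, 7)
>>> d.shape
(7, 7)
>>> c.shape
(7, 7)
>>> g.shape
(7, 7)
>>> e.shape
(7,)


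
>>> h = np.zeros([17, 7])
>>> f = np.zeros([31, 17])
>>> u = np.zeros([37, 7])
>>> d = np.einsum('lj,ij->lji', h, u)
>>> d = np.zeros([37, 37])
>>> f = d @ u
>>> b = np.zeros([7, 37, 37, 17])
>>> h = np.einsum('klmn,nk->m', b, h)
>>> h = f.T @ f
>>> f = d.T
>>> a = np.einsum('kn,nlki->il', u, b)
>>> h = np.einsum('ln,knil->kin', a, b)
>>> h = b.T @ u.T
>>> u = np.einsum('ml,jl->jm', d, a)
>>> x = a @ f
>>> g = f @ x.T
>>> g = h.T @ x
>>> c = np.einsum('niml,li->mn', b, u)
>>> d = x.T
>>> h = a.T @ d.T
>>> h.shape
(37, 37)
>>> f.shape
(37, 37)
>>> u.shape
(17, 37)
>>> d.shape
(37, 17)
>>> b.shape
(7, 37, 37, 17)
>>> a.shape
(17, 37)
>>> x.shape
(17, 37)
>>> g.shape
(37, 37, 37, 37)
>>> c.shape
(37, 7)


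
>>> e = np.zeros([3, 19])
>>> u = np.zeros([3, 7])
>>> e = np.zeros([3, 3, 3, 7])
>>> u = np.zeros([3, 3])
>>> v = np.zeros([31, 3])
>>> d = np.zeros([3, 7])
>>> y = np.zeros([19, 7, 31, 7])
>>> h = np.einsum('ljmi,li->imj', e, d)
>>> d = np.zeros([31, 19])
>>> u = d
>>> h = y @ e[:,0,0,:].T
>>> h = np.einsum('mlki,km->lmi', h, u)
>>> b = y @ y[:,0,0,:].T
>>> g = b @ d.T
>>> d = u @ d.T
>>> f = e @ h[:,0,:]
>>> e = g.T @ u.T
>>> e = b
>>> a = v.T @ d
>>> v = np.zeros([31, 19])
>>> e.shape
(19, 7, 31, 19)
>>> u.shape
(31, 19)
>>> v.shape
(31, 19)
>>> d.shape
(31, 31)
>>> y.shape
(19, 7, 31, 7)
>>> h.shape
(7, 19, 3)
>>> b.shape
(19, 7, 31, 19)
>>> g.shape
(19, 7, 31, 31)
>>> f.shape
(3, 3, 3, 3)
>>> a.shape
(3, 31)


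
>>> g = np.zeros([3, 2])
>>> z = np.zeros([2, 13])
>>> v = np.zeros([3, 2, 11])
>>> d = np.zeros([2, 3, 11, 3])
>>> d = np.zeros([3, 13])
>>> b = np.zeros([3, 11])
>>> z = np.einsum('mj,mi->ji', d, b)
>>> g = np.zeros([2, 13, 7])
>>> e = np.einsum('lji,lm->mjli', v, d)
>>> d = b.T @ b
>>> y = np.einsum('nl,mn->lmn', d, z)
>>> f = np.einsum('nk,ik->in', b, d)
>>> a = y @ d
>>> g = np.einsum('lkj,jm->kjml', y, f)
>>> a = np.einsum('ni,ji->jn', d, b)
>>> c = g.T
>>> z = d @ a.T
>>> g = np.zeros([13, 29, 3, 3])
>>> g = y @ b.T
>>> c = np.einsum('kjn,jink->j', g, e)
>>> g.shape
(11, 13, 3)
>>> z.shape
(11, 3)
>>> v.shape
(3, 2, 11)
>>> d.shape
(11, 11)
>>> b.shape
(3, 11)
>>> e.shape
(13, 2, 3, 11)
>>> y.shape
(11, 13, 11)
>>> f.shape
(11, 3)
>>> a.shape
(3, 11)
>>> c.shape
(13,)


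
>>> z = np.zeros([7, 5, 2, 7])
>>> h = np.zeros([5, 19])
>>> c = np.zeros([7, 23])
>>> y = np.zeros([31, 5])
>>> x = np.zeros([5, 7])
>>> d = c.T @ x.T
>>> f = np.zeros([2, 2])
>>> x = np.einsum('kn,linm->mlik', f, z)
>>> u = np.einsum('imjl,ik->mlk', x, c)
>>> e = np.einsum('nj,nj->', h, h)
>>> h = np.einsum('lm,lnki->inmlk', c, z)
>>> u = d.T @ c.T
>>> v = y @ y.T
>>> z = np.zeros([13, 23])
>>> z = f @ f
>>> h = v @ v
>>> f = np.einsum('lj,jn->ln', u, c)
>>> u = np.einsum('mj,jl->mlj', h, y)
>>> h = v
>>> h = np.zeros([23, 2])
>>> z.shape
(2, 2)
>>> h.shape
(23, 2)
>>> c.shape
(7, 23)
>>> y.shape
(31, 5)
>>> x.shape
(7, 7, 5, 2)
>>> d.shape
(23, 5)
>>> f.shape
(5, 23)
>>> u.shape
(31, 5, 31)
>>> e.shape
()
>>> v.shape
(31, 31)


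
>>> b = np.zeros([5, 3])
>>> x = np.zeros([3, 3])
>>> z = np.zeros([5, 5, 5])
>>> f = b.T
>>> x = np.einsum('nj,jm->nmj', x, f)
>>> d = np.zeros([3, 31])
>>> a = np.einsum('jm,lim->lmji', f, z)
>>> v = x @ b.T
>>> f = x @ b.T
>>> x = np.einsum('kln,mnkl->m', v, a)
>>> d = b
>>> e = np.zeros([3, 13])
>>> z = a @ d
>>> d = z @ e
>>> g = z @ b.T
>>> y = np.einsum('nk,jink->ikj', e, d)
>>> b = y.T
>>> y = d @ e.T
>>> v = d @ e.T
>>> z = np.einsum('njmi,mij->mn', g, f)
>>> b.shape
(5, 13, 5)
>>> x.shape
(5,)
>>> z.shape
(3, 5)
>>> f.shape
(3, 5, 5)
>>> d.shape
(5, 5, 3, 13)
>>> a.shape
(5, 5, 3, 5)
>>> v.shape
(5, 5, 3, 3)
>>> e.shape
(3, 13)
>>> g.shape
(5, 5, 3, 5)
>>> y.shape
(5, 5, 3, 3)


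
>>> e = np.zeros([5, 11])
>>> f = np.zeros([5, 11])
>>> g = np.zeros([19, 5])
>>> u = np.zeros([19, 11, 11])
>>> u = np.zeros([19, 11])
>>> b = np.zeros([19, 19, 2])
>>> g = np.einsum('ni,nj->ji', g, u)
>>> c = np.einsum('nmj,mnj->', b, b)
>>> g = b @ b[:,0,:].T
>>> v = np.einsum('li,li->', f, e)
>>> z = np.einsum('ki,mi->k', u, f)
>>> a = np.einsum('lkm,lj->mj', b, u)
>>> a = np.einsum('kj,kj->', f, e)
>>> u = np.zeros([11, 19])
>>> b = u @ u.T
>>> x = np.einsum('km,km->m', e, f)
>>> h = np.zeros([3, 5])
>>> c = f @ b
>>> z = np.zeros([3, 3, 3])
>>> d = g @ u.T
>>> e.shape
(5, 11)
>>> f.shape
(5, 11)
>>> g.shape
(19, 19, 19)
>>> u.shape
(11, 19)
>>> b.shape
(11, 11)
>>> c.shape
(5, 11)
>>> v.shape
()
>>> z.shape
(3, 3, 3)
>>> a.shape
()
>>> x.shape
(11,)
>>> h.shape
(3, 5)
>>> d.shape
(19, 19, 11)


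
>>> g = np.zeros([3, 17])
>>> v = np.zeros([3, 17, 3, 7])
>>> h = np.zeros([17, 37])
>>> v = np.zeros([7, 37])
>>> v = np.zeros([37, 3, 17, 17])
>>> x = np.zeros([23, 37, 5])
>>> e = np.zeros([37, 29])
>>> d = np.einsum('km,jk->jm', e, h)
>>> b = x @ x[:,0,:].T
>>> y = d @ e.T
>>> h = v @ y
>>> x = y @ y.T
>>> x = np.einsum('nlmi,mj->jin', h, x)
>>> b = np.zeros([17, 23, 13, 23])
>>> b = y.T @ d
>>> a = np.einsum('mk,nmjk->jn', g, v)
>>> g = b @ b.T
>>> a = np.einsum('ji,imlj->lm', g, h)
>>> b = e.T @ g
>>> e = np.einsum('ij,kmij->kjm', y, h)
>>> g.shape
(37, 37)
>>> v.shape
(37, 3, 17, 17)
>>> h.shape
(37, 3, 17, 37)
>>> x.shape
(17, 37, 37)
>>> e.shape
(37, 37, 3)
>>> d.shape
(17, 29)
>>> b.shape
(29, 37)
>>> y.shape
(17, 37)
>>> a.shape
(17, 3)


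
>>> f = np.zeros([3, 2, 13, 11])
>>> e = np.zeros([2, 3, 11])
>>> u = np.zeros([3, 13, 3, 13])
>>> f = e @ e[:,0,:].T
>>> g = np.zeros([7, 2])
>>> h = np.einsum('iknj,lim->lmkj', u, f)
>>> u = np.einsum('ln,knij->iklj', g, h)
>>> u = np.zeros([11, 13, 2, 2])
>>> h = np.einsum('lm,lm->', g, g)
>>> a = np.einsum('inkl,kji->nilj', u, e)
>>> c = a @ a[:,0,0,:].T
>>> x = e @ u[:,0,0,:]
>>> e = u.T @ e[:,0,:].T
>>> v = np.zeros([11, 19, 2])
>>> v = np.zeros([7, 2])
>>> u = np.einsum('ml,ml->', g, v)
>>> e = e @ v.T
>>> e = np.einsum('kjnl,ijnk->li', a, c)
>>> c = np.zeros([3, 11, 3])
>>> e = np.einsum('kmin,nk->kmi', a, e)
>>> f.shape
(2, 3, 2)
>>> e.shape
(13, 11, 2)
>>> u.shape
()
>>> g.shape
(7, 2)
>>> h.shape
()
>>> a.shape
(13, 11, 2, 3)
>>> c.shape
(3, 11, 3)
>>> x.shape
(2, 3, 2)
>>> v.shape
(7, 2)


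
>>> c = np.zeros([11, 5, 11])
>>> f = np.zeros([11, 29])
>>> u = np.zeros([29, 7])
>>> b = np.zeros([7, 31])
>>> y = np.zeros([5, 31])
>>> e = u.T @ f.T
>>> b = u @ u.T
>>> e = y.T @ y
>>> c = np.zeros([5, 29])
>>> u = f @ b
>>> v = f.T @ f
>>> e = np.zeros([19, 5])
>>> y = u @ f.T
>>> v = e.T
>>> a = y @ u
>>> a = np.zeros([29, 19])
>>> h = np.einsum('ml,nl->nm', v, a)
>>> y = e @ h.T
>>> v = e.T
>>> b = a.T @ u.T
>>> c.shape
(5, 29)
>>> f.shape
(11, 29)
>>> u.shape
(11, 29)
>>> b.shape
(19, 11)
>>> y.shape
(19, 29)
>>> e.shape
(19, 5)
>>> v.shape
(5, 19)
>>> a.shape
(29, 19)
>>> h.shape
(29, 5)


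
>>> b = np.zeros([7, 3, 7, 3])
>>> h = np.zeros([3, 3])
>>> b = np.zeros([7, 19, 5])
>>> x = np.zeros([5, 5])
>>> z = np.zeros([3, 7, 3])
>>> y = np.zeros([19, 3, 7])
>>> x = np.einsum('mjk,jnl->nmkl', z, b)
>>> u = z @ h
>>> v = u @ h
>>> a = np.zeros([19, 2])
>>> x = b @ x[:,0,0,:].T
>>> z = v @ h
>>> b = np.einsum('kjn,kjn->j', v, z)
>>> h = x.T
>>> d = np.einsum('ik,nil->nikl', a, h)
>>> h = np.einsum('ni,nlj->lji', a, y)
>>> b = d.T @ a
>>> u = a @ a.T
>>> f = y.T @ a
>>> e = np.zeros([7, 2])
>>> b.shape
(7, 2, 19, 2)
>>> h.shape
(3, 7, 2)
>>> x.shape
(7, 19, 19)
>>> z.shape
(3, 7, 3)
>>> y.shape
(19, 3, 7)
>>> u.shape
(19, 19)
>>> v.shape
(3, 7, 3)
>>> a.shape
(19, 2)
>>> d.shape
(19, 19, 2, 7)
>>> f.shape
(7, 3, 2)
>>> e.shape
(7, 2)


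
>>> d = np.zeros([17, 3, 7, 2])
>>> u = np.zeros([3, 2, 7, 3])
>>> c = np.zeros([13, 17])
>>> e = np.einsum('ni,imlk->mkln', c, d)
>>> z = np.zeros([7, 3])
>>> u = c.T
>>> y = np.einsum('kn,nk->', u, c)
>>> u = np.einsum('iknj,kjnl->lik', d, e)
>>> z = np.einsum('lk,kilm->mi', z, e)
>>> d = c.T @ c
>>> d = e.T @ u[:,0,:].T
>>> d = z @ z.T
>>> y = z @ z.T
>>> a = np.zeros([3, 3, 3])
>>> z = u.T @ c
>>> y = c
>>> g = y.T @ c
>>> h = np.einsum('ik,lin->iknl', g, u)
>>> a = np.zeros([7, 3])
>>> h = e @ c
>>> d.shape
(13, 13)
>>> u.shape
(13, 17, 3)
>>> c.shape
(13, 17)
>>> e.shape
(3, 2, 7, 13)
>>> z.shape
(3, 17, 17)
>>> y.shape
(13, 17)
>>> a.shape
(7, 3)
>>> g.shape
(17, 17)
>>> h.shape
(3, 2, 7, 17)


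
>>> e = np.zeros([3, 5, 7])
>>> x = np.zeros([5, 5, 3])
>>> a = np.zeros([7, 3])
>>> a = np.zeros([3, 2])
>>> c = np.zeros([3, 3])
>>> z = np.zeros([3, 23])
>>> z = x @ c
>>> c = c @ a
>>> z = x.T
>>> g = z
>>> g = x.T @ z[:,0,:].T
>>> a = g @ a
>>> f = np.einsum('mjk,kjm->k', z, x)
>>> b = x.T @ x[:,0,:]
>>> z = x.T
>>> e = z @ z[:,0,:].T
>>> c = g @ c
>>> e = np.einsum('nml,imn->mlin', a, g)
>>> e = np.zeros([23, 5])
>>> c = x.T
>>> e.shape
(23, 5)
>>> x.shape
(5, 5, 3)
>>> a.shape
(3, 5, 2)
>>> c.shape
(3, 5, 5)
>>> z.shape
(3, 5, 5)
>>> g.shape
(3, 5, 3)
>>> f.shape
(5,)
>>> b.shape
(3, 5, 3)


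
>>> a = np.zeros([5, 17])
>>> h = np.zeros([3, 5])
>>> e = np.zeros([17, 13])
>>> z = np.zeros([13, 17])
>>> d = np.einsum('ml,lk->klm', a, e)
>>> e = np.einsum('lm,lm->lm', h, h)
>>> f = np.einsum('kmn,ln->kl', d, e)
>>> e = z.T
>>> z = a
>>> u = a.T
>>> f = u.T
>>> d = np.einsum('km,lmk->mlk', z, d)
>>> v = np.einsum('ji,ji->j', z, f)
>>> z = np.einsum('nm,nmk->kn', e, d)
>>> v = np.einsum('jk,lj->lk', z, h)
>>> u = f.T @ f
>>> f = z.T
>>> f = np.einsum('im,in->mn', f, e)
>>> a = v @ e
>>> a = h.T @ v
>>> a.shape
(5, 17)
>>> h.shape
(3, 5)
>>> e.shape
(17, 13)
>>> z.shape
(5, 17)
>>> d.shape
(17, 13, 5)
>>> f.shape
(5, 13)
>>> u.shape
(17, 17)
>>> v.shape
(3, 17)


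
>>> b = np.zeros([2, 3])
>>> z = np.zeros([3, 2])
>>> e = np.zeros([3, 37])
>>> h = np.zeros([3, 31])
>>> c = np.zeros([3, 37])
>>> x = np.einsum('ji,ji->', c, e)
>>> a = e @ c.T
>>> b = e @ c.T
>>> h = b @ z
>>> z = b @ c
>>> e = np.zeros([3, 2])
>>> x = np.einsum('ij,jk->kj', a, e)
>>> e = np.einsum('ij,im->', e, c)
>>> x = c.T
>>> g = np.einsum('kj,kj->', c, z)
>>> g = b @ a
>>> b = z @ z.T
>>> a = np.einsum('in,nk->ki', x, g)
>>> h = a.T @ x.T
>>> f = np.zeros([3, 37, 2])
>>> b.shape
(3, 3)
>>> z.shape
(3, 37)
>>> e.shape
()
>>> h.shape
(37, 37)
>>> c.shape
(3, 37)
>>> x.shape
(37, 3)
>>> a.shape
(3, 37)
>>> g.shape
(3, 3)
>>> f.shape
(3, 37, 2)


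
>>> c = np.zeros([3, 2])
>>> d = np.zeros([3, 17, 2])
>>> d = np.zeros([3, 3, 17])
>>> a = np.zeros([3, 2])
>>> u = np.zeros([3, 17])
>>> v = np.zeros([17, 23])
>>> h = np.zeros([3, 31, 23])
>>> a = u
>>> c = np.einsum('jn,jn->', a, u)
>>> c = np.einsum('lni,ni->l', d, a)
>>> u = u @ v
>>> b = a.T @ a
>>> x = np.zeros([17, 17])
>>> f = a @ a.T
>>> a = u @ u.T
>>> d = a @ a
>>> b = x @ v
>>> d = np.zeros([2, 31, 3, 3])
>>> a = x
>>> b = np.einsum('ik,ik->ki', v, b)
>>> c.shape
(3,)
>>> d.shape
(2, 31, 3, 3)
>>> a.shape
(17, 17)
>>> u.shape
(3, 23)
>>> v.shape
(17, 23)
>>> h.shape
(3, 31, 23)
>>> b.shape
(23, 17)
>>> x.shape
(17, 17)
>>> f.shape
(3, 3)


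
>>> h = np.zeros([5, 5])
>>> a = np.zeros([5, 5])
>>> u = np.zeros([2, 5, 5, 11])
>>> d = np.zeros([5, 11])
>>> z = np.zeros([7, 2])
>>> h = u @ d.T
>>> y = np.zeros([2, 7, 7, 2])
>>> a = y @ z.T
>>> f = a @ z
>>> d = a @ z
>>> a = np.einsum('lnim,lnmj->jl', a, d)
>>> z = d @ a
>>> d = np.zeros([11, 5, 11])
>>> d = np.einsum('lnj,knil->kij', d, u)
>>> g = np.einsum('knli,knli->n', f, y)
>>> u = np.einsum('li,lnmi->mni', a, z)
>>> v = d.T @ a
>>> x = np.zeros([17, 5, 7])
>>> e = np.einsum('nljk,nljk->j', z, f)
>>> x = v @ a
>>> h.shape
(2, 5, 5, 5)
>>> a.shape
(2, 2)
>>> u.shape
(7, 7, 2)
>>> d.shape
(2, 5, 11)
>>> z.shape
(2, 7, 7, 2)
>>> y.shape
(2, 7, 7, 2)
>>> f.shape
(2, 7, 7, 2)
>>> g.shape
(7,)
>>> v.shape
(11, 5, 2)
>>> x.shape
(11, 5, 2)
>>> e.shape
(7,)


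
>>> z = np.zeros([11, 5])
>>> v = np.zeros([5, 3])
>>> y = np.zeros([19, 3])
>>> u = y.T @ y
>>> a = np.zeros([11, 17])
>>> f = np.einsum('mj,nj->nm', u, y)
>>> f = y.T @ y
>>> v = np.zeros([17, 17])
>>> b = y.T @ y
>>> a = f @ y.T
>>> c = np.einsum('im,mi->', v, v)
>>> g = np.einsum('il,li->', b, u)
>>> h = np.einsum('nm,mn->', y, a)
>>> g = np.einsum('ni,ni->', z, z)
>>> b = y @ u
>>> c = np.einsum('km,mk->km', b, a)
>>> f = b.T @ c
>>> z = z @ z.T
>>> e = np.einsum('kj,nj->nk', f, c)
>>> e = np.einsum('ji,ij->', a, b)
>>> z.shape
(11, 11)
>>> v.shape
(17, 17)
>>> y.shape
(19, 3)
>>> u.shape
(3, 3)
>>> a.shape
(3, 19)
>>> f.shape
(3, 3)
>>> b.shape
(19, 3)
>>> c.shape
(19, 3)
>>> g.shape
()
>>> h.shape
()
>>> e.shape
()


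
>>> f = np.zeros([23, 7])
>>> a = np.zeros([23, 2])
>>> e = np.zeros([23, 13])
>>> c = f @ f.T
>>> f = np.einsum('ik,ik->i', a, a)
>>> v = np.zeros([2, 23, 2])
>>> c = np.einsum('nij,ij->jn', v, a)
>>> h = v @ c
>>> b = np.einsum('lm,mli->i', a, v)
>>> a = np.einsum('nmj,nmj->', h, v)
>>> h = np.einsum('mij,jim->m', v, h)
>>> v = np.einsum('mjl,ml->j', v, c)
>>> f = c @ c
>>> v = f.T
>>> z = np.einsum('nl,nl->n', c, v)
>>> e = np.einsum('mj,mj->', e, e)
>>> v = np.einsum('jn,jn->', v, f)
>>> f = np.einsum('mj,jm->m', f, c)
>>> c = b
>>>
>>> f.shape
(2,)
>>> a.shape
()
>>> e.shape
()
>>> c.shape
(2,)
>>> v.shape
()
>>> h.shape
(2,)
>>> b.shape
(2,)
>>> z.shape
(2,)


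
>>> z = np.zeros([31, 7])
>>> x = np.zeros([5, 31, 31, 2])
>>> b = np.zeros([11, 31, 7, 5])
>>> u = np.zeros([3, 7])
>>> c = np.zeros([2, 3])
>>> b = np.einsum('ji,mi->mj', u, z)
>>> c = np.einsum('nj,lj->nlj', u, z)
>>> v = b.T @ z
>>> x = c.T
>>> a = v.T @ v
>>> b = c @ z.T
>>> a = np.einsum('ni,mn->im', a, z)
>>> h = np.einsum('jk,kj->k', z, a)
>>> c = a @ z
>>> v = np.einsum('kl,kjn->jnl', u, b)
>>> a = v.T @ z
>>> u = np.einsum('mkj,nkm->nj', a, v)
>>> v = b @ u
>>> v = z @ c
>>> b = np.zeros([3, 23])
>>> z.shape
(31, 7)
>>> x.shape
(7, 31, 3)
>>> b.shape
(3, 23)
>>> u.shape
(31, 7)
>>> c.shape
(7, 7)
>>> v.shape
(31, 7)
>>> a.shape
(7, 31, 7)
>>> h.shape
(7,)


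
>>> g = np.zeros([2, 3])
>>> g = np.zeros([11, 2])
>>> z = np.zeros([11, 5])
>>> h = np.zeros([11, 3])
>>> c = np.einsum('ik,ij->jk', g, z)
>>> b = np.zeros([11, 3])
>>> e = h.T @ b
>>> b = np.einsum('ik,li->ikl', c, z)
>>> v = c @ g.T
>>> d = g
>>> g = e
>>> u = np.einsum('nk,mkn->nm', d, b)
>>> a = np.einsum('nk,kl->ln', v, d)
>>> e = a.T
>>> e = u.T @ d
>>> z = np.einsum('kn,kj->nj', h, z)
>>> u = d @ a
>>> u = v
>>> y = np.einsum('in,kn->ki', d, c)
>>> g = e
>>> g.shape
(5, 2)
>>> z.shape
(3, 5)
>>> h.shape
(11, 3)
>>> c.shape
(5, 2)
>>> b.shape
(5, 2, 11)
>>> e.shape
(5, 2)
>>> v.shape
(5, 11)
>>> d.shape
(11, 2)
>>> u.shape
(5, 11)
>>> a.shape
(2, 5)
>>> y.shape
(5, 11)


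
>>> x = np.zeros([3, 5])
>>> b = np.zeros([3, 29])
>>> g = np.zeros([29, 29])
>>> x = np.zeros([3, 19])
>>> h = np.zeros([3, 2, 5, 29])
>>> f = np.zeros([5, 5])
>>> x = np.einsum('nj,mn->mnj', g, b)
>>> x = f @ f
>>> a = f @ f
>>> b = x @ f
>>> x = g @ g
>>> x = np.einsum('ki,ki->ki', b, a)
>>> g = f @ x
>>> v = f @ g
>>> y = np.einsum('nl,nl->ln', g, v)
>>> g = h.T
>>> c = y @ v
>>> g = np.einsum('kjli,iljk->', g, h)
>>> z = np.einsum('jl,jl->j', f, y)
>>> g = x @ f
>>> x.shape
(5, 5)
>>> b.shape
(5, 5)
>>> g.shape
(5, 5)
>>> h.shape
(3, 2, 5, 29)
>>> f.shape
(5, 5)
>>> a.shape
(5, 5)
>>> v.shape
(5, 5)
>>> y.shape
(5, 5)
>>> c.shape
(5, 5)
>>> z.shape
(5,)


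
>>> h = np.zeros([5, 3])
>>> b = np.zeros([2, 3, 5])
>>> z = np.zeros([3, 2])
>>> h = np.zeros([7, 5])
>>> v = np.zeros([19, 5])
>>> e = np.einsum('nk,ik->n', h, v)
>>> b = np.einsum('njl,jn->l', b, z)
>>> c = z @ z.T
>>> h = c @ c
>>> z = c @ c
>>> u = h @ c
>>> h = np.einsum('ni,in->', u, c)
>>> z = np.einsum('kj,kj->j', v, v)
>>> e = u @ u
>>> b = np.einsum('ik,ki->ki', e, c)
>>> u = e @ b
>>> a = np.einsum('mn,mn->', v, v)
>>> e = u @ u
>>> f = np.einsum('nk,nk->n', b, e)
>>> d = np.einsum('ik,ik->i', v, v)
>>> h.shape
()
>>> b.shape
(3, 3)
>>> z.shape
(5,)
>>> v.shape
(19, 5)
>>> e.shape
(3, 3)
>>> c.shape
(3, 3)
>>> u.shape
(3, 3)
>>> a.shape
()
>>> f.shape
(3,)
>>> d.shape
(19,)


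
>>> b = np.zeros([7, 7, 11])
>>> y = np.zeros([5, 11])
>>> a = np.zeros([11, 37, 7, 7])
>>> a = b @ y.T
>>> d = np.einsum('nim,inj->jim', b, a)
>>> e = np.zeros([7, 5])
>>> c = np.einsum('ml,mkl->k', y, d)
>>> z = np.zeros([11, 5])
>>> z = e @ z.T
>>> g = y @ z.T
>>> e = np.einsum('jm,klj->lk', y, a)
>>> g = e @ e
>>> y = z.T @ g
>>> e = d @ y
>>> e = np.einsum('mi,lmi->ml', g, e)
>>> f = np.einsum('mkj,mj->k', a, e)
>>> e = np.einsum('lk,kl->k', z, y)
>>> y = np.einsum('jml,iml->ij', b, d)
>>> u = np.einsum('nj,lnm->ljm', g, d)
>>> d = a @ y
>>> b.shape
(7, 7, 11)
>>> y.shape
(5, 7)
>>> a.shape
(7, 7, 5)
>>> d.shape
(7, 7, 7)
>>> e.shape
(11,)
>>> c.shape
(7,)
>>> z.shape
(7, 11)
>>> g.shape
(7, 7)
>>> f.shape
(7,)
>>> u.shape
(5, 7, 11)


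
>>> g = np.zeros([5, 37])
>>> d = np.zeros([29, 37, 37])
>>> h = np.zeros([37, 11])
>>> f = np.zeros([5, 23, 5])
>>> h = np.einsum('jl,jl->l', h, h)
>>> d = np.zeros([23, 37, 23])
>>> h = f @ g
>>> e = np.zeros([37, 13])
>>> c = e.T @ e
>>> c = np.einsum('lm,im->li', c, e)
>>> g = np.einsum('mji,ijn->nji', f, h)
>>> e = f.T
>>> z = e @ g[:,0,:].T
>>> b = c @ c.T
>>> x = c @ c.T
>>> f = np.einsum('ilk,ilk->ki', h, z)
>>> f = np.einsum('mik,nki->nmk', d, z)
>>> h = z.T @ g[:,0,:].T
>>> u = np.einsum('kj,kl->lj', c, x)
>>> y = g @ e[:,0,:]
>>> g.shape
(37, 23, 5)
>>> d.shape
(23, 37, 23)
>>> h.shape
(37, 23, 37)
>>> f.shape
(5, 23, 23)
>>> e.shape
(5, 23, 5)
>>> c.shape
(13, 37)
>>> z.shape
(5, 23, 37)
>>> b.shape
(13, 13)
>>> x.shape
(13, 13)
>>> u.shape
(13, 37)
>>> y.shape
(37, 23, 5)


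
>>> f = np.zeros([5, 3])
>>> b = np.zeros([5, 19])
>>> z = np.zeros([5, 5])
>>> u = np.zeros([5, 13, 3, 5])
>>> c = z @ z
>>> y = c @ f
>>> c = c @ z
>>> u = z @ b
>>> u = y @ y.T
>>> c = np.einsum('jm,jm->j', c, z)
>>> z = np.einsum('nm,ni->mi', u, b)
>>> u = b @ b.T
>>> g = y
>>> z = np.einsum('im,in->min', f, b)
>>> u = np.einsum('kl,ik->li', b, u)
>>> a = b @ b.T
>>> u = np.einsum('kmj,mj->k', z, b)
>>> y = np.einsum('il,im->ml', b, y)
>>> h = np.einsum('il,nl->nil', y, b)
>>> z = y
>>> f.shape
(5, 3)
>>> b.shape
(5, 19)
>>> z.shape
(3, 19)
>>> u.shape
(3,)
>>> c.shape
(5,)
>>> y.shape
(3, 19)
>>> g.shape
(5, 3)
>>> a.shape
(5, 5)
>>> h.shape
(5, 3, 19)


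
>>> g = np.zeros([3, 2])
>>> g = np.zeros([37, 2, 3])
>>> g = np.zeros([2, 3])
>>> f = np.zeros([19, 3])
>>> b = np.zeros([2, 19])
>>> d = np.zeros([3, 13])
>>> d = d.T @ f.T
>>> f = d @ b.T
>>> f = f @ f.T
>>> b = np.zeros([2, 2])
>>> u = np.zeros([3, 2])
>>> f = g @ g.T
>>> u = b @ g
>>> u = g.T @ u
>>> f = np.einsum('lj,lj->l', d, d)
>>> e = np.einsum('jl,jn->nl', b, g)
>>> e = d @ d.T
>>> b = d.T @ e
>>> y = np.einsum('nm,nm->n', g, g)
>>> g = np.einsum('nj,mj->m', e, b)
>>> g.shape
(19,)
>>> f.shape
(13,)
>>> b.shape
(19, 13)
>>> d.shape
(13, 19)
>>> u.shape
(3, 3)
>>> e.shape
(13, 13)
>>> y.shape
(2,)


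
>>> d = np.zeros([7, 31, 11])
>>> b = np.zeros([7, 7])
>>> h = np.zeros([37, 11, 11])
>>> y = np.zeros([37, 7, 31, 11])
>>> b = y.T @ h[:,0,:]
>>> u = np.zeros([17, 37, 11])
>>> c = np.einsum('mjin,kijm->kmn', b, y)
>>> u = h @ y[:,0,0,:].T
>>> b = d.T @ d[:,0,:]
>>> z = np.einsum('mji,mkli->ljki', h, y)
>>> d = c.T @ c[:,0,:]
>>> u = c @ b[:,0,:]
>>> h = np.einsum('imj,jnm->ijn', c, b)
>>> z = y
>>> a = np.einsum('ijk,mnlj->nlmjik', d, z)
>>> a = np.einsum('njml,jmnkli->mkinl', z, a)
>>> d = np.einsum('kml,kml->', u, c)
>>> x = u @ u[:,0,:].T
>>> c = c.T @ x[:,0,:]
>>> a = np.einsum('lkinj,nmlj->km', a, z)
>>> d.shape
()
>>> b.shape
(11, 31, 11)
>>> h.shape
(37, 11, 31)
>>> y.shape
(37, 7, 31, 11)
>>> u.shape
(37, 11, 11)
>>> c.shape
(11, 11, 37)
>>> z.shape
(37, 7, 31, 11)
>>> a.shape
(11, 7)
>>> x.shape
(37, 11, 37)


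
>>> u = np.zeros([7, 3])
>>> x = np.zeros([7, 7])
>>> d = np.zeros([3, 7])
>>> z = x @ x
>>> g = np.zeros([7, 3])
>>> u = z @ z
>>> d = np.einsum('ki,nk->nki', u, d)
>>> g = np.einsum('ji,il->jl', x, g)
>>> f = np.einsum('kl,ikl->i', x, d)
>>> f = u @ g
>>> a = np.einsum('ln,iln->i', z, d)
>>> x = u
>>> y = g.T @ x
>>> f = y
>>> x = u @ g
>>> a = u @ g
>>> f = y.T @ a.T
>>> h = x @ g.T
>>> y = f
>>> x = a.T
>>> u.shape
(7, 7)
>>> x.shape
(3, 7)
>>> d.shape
(3, 7, 7)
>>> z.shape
(7, 7)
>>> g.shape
(7, 3)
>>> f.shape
(7, 7)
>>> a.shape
(7, 3)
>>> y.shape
(7, 7)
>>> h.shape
(7, 7)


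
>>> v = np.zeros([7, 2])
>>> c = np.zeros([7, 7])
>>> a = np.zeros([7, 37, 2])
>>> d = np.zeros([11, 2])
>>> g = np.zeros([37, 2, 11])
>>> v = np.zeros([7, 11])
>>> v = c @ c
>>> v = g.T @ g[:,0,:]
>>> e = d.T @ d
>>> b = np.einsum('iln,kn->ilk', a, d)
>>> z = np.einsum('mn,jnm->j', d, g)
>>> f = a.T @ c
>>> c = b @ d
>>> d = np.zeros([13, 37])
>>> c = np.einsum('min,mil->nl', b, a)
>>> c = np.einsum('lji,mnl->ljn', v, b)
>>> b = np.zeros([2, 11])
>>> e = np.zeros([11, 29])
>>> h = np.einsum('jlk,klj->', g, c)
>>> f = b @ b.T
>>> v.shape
(11, 2, 11)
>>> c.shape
(11, 2, 37)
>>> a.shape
(7, 37, 2)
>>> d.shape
(13, 37)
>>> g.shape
(37, 2, 11)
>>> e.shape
(11, 29)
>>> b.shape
(2, 11)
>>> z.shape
(37,)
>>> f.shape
(2, 2)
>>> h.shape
()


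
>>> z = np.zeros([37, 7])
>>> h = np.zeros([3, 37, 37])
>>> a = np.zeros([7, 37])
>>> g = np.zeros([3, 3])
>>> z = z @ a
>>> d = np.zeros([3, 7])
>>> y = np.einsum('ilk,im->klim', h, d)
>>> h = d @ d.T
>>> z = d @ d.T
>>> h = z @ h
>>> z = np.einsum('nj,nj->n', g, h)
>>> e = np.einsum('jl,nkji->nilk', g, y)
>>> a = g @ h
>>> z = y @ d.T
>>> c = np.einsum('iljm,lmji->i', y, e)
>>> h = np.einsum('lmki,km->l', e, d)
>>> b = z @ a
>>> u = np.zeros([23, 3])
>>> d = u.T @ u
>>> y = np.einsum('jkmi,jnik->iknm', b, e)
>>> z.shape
(37, 37, 3, 3)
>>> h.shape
(37,)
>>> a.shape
(3, 3)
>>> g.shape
(3, 3)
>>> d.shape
(3, 3)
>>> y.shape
(3, 37, 7, 3)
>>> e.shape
(37, 7, 3, 37)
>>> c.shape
(37,)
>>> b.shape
(37, 37, 3, 3)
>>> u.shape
(23, 3)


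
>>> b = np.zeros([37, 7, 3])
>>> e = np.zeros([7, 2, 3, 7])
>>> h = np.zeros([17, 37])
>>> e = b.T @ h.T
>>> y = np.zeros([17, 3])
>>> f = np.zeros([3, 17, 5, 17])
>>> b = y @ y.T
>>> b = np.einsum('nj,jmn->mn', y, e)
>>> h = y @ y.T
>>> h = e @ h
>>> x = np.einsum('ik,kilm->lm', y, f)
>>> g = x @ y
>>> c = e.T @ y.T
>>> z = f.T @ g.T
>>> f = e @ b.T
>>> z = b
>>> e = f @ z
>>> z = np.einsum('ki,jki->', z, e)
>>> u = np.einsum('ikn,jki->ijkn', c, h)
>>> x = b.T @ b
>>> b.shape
(7, 17)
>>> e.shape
(3, 7, 17)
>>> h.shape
(3, 7, 17)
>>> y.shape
(17, 3)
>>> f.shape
(3, 7, 7)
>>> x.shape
(17, 17)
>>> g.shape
(5, 3)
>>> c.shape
(17, 7, 17)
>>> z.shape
()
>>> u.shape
(17, 3, 7, 17)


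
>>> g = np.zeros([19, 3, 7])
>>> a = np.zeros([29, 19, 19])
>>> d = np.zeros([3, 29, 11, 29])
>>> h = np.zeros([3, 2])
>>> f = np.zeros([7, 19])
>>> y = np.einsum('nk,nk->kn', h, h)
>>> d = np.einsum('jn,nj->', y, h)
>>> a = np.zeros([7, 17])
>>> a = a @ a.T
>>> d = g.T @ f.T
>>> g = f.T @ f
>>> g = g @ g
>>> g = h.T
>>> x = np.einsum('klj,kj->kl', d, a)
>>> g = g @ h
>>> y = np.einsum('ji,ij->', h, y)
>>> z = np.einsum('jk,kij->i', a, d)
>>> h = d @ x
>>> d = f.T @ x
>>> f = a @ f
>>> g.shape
(2, 2)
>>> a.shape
(7, 7)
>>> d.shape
(19, 3)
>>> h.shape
(7, 3, 3)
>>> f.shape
(7, 19)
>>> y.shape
()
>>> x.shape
(7, 3)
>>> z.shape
(3,)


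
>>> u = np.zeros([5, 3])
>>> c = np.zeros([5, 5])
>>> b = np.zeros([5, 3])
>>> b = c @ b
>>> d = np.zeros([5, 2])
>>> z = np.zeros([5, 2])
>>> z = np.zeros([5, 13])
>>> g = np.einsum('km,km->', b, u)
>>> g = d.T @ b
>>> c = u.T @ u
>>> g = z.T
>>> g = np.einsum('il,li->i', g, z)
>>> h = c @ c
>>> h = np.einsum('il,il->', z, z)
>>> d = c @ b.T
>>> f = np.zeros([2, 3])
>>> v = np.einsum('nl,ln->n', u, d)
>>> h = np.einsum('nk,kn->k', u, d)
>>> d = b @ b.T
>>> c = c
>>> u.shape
(5, 3)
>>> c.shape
(3, 3)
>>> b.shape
(5, 3)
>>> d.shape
(5, 5)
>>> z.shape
(5, 13)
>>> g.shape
(13,)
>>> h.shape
(3,)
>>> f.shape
(2, 3)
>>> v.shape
(5,)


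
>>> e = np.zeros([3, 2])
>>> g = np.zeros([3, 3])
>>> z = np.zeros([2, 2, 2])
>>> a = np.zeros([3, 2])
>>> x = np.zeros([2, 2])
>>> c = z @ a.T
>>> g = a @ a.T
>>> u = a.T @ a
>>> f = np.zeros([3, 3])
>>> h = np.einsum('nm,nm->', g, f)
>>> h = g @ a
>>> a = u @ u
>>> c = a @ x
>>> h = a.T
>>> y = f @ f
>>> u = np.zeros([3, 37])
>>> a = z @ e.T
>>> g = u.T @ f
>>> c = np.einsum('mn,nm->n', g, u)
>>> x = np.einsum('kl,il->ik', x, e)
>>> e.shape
(3, 2)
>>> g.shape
(37, 3)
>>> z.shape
(2, 2, 2)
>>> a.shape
(2, 2, 3)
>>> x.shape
(3, 2)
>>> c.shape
(3,)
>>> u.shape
(3, 37)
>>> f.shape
(3, 3)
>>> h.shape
(2, 2)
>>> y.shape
(3, 3)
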